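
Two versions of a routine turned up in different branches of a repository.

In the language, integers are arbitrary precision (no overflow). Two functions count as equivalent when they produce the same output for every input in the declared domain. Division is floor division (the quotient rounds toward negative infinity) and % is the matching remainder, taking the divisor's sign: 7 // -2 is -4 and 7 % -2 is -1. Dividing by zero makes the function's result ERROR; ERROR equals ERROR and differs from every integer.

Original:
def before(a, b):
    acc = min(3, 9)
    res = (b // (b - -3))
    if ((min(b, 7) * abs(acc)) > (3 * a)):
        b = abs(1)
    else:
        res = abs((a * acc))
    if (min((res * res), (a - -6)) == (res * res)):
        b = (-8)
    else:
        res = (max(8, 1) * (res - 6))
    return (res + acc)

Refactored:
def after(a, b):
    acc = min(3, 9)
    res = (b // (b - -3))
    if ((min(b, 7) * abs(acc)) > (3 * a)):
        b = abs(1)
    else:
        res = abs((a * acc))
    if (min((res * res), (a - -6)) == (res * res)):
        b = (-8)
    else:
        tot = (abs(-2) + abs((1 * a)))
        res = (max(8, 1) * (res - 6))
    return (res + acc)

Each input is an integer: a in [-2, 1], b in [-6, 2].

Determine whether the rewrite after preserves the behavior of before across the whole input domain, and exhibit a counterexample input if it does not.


Differences: local variable names differ; constant usage differs; statement counts differ; arithmetic usage differs; min/max/abs usage differs — yet all 36 inputs agree.
verdict: equivalent


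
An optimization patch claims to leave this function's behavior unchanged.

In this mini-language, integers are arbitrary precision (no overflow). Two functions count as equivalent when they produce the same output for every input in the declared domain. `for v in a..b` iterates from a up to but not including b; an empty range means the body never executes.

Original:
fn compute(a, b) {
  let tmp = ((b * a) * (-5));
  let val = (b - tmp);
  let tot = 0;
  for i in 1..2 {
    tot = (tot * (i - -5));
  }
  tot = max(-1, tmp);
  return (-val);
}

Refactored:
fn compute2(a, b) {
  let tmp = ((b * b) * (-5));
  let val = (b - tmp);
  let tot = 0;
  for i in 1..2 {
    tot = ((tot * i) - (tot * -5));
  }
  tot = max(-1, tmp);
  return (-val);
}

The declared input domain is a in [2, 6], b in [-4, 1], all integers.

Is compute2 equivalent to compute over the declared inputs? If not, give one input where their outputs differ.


The rewrite breaks on a=2, b=-4, where the results are 44 and -76.
compute: tmp=40, then val=-44, then tot=0, then (i=1), then tot=0, then tot=40, then returns 44
compute2: tmp=-80, then val=76, then tot=0, then (i=1), then tot=0, then tot=-1, then returns -76
verdict: not equivalent; witness: a=2, b=-4


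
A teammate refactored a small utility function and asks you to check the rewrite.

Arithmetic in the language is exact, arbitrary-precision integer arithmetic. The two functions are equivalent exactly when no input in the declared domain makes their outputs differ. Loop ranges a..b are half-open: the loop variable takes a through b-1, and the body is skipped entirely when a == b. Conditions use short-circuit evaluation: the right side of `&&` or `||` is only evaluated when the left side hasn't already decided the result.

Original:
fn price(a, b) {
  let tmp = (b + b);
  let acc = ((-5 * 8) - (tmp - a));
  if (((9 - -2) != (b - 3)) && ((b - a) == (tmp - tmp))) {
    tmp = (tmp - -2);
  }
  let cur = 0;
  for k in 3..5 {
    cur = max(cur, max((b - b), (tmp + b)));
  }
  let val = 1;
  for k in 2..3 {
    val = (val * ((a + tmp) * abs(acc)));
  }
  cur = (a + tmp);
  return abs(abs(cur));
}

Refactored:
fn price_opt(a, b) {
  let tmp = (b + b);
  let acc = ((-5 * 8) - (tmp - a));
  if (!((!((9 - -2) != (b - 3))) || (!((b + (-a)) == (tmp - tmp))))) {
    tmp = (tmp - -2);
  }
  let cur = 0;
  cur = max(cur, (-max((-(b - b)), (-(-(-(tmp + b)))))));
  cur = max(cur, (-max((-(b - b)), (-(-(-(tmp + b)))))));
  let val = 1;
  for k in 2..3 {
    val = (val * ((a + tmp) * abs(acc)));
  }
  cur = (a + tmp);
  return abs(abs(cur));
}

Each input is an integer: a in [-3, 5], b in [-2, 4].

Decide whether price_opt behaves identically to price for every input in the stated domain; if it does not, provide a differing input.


Equivalent. The suspicious-looking change has no observable effect anywhere in the declared ranges.
An exhaustive pass over the 63 declared inputs shows identical outputs.
One worked example (a=-3, b=1) — price: tmp becomes 2; next acc becomes -45; next (((9 - -2) != (b - 3)) && ((b - a) == (tmp - tmp))) evaluates to false; next cur becomes 0; next at k=3:; next cur becomes 3; next at k=4:; next cur becomes 3; next val becomes 1; next at k=2:; next val becomes -45; next cur becomes -1; next final value 1; price_opt: tmp becomes 2; next acc becomes -45; next (!((!((9 - -2) != (b - 3))) || (!((b + (-a)) == (tmp - tmp))))) evaluates to false; next cur becomes 0; next cur becomes 0; next cur becomes 0; next val becomes 1; next at k=2:; next val becomes -45; next cur becomes -1; next final value 1; agreement on 1.
verdict: equivalent


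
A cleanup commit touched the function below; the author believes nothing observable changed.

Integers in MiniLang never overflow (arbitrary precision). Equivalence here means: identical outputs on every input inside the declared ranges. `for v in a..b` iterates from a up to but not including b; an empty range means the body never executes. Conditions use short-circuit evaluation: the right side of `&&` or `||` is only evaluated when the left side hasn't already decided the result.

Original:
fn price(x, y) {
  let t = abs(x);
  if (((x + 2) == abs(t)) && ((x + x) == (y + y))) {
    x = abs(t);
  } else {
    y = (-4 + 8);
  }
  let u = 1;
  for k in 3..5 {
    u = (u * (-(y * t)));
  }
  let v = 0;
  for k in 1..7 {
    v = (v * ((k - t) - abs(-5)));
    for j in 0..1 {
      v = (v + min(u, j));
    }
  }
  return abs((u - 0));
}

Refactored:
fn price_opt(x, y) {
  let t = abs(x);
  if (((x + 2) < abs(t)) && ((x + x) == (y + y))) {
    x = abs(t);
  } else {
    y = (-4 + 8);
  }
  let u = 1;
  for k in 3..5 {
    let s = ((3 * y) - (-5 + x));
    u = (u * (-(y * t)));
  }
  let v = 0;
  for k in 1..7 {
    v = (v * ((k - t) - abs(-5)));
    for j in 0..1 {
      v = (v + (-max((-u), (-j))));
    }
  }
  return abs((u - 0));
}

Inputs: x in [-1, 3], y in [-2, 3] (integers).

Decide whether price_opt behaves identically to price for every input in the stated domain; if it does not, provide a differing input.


Input x=-1, y=-1: 1 from price versus 16 from price_opt.
verdict: not equivalent; witness: x=-1, y=-1


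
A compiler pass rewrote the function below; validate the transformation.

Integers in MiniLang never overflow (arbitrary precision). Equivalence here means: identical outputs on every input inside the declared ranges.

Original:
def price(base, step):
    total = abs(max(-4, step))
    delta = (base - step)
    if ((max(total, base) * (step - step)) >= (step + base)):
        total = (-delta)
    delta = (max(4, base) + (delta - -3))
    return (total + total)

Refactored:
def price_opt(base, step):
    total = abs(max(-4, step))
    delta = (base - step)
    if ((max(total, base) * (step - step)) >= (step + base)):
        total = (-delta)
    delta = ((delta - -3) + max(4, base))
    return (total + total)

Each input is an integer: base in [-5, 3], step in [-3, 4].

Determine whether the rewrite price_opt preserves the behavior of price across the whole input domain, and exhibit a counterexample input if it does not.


Side by side, the visible changes include: same computation, different form.
Spot check at base=-3, step=4 — price: total := 4 | delta := -7 | ((max(total, base) * (step - step)) >= (step + base)): false | delta := 0 | result 8. price_opt: total := 4 | delta := -7 | ((max(total, base) * (step - step)) >= (step + base)): false | delta := 0 | result 8. Both give 8.
Every one of the 72 inputs gives matching results.
verdict: equivalent


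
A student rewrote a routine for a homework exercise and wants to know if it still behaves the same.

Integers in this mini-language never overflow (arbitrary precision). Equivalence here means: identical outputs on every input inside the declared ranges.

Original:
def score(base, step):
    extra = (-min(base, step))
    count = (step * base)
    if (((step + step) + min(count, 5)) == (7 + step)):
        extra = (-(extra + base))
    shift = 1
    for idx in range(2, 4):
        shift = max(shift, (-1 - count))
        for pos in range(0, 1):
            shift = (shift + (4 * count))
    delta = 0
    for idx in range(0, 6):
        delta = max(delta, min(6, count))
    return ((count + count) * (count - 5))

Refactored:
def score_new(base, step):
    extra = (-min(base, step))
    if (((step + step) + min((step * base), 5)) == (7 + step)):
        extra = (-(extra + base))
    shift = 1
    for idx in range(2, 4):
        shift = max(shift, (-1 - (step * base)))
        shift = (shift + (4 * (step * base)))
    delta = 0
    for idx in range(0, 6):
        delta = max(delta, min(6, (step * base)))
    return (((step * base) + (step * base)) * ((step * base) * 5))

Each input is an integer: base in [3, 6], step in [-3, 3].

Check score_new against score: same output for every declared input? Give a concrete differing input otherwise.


Consider the input base=3, step=-3.
score: extra=3, then count=-9, then (((step + step) + min(count, 5)) == (7 + step)) is false, then shift=1, then (idx=2), then shift=8, then (pos=0), then shift=-28, then (idx=3), then shift=8, then (pos=0), then shift=-28, then delta=0, then (idx=0), then delta=0, then (idx=1), then delta=0, then (idx=2), then delta=0, then (idx=3), then delta=0, then (idx=4), then delta=0, then (idx=5), then delta=0, then returns 252
score_new: extra=3, then (((step + step) + min((step * base), 5)) == (7 + step)) is false, then shift=1, then (idx=2), then shift=8, then shift=-28, then (idx=3), then shift=8, then shift=-28, then delta=0, then (idx=0), then delta=0, then (idx=1), then delta=0, then (idx=2), then delta=0, then (idx=3), then delta=0, then (idx=4), then delta=0, then (idx=5), then delta=0, then returns 810
252 vs 810 — the two versions disagree here.
verdict: not equivalent; witness: base=3, step=-3


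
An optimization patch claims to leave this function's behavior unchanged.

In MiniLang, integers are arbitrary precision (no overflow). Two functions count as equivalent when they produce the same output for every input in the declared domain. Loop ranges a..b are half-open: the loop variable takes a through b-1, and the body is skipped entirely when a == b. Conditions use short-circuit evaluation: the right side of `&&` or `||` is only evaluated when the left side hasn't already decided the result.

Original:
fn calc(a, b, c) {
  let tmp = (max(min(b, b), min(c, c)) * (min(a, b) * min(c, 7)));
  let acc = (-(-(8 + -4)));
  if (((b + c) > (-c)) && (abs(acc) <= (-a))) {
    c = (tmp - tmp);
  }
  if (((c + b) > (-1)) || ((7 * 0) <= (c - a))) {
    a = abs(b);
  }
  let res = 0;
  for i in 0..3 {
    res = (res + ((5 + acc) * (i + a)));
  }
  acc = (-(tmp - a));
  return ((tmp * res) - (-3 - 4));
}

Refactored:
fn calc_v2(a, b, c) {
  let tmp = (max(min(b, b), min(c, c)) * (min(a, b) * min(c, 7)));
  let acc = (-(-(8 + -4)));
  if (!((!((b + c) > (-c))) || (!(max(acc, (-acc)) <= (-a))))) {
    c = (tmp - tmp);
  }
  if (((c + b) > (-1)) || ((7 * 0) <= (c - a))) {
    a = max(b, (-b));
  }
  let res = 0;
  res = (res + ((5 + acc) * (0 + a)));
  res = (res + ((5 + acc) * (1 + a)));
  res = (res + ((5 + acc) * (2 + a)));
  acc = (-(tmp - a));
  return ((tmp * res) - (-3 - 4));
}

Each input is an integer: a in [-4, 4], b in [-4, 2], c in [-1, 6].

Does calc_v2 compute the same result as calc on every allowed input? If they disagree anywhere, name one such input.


Behavior is preserved: although constant usage differs, and loop structure differs, and arithmetic usage differs, and statement counts differ, and min/max/abs usage differs, and boolean connective usage differs, and local variable names differ, the outputs never diverge.
Tracing a=-4, b=-2, c=5: calc: tmp becomes -100; next acc becomes 4; next (((b + c) > (-c)) && (abs(acc) <= (-a))) evaluates to true; next c becomes 0; next (((c + b) > (-1)) || ((7 * 0) <= (c - a))) evaluates to true; next a becomes 2; next res becomes 0; next at i=0:; next res becomes 18; next at i=1:; next res becomes 45; next at i=2:; next res becomes 81; next acc becomes 102; next final value -8093 | calc_v2: tmp becomes -100; next acc becomes 4; next (!((!((b + c) > (-c))) || (!(max(acc, (-acc)) <= (-a))))) evaluates to true; next c becomes 0; next (((c + b) > (-1)) || ((7 * 0) <= (c - a))) evaluates to true; next a becomes 2; next res becomes 0; next res becomes 18; next res becomes 45; next res becomes 81; next acc becomes 102; next final value -8093 — matching result -8093.
An exhaustive pass over the 504 declared inputs shows identical outputs.
verdict: equivalent


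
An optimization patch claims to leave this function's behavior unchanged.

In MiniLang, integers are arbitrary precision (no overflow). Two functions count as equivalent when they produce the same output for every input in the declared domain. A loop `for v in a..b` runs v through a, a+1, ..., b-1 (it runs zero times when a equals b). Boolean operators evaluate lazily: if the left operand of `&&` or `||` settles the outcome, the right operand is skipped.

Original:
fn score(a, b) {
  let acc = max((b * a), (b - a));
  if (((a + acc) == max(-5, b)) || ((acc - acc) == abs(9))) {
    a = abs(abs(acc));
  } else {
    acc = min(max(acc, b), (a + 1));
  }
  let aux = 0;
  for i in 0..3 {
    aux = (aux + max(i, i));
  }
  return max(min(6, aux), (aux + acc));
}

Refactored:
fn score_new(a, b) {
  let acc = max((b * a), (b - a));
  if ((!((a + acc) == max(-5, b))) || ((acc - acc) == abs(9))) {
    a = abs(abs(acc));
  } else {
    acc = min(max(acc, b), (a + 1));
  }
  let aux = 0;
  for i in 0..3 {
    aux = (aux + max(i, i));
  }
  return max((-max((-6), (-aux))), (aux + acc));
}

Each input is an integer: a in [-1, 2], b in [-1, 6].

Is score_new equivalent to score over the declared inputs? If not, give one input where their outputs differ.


Input a=-1, b=-1: 3 from score versus 4 from score_new.
verdict: not equivalent; witness: a=-1, b=-1


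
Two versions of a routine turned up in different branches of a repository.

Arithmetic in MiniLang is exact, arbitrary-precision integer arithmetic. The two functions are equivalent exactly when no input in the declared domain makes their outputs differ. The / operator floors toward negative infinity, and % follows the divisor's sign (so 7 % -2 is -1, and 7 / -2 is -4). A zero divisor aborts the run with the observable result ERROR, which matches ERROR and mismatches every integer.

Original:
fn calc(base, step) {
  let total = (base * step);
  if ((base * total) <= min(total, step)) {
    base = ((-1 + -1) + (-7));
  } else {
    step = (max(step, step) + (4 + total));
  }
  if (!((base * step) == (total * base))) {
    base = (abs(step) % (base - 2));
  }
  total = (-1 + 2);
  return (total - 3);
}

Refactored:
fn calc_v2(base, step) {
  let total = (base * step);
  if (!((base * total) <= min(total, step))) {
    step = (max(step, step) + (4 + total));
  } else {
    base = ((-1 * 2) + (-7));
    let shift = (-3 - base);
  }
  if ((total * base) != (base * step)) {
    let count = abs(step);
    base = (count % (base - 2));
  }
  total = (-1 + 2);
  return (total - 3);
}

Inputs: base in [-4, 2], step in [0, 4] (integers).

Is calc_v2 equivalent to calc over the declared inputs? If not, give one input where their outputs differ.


Differences: local variable names differ, plus statement counts differ, plus constant usage differs, plus arithmetic usage differs, plus comparison usage differs — yet all 35 inputs agree.
verdict: equivalent


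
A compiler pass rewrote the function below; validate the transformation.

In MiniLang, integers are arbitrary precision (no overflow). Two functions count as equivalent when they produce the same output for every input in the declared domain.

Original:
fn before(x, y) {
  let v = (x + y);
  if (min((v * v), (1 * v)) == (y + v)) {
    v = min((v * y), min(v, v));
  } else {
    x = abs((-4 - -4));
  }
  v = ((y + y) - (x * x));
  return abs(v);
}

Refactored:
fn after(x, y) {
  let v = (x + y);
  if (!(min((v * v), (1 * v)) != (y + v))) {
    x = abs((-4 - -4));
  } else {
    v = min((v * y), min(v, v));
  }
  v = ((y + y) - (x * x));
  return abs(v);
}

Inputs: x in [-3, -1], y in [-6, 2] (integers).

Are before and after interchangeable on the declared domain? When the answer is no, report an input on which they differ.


The rewrite breaks on x=-3, y=-6, where the results are 12 and 21.
before: v becomes -9; next (min((v * v), (1 * v)) == (y + v)) evaluates to false; next x becomes 0; next v becomes -12; next final value 12
after: v becomes -9; next (!(min((v * v), (1 * v)) != (y + v))) evaluates to false; next v becomes -9; next v becomes -21; next final value 21
verdict: not equivalent; witness: x=-3, y=-6


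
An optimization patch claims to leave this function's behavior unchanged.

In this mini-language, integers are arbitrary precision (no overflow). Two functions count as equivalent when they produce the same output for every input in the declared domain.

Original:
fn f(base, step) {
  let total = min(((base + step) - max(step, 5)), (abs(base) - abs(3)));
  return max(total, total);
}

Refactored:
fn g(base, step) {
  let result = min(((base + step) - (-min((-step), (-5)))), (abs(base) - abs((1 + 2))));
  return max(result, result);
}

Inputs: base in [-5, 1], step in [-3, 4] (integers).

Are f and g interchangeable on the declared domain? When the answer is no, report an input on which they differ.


Equivalent — the differences include min/max/abs usage differs; and arithmetic usage differs; and constant usage differs; and local variable names differ, yet no declared input distinguishes the two.
One worked example (base=-4, step=1) — f: total = -8; return -8; g: result = -8; return -8; agreement on -8.
An exhaustive pass over the 56 declared inputs shows identical outputs.
verdict: equivalent


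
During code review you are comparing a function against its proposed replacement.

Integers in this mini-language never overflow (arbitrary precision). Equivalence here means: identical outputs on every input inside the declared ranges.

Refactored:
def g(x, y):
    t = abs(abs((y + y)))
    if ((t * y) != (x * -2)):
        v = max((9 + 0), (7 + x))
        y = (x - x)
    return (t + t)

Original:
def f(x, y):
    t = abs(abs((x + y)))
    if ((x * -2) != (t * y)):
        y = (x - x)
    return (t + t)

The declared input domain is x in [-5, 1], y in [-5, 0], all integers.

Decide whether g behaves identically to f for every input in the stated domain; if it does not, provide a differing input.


Evaluate both at x=-5, y=-4.
f: t := 9 | ((x * -2) != (t * y)): true | y := 0 | result 18
g: t := 8 | ((t * y) != (x * -2)): true | v := 9 | y := 0 | result 16
18 vs 16 — the two versions disagree here.
verdict: not equivalent; witness: x=-5, y=-4


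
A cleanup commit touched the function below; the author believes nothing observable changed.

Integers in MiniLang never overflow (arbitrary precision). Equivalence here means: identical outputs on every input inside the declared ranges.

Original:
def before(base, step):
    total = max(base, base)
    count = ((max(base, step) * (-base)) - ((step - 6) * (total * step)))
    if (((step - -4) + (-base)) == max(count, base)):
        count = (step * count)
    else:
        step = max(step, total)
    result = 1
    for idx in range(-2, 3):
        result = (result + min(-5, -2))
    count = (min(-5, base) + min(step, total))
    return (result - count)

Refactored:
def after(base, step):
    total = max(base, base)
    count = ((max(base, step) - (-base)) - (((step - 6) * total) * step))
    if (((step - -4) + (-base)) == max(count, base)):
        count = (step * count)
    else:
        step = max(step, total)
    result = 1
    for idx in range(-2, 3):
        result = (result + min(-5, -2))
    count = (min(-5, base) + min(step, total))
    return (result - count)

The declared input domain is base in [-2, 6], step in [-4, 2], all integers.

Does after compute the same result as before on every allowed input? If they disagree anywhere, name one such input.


Input base=2, step=0: -19 from before versus -21 from after.
verdict: not equivalent; witness: base=2, step=0


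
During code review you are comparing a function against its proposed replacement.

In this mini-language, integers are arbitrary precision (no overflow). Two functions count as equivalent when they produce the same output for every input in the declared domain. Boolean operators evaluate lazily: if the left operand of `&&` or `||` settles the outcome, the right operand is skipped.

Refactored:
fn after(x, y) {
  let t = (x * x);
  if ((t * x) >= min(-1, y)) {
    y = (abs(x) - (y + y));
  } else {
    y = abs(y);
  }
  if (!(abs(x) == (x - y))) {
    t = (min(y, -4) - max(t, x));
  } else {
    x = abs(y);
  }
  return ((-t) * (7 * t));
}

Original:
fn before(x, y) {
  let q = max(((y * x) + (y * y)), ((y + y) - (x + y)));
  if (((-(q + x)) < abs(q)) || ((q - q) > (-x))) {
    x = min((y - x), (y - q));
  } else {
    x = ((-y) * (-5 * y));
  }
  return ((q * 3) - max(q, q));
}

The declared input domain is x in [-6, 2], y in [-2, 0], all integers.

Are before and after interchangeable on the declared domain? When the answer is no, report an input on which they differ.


Evaluate both at x=-6, y=-2.
before: q = 16; (((-(q + x)) < abs(q)) || ((q - q) > (-x))) -> true; x = -18; return 32
after: t = 36; ((t * x) >= min(-1, y)) -> false; y = 2; (!(abs(x) == (x - y))) -> true; t = -40; return -11200
32 against -11200: the behavior changed.
verdict: not equivalent; witness: x=-6, y=-2


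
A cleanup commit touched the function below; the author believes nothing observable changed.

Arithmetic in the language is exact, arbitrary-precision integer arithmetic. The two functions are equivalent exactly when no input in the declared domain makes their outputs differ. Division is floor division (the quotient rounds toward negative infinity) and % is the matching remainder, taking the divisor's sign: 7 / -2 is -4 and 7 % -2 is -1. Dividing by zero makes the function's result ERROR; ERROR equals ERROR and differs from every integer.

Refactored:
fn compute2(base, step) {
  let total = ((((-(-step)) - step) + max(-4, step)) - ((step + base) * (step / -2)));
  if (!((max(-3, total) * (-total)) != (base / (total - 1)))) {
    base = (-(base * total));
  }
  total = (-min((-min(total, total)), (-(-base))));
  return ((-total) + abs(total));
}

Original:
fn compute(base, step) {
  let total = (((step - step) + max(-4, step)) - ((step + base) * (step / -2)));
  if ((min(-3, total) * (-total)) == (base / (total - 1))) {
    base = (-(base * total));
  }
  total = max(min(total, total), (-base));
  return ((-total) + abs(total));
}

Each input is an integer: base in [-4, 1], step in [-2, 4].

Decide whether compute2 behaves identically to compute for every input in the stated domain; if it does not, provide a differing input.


Although `min(-3, total)` became `max(-3, total)`, no input in the stated domain can expose it.
Spot check at base=-3, step=2 — compute: total=1, then a zero divisor aborts: ERROR. compute2: total=1, then a zero divisor aborts: ERROR. Both give ERROR.
Across all 42 domain points the two functions coincide.
verdict: equivalent


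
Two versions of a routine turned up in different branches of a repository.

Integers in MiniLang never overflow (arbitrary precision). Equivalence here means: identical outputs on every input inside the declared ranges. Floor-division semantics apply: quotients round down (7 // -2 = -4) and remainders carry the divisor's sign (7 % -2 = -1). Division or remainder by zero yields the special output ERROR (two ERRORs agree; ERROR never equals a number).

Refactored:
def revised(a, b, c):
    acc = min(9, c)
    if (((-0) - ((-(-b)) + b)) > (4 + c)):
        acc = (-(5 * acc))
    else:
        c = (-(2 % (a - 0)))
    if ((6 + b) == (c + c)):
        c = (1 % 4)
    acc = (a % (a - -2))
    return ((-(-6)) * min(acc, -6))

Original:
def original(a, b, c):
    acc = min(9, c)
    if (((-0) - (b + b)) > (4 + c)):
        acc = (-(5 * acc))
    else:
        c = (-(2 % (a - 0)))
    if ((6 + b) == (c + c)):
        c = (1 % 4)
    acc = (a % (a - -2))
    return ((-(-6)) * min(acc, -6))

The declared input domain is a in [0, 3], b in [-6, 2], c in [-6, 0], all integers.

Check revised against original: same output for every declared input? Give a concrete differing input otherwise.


The two are interchangeable: same computation, different form, and every declared input agrees.
Spot check at a=2, b=-6, c=-5 — original: acc becomes -5; next (((-0) - (b + b)) > (4 + c)) evaluates to true; next acc becomes 25; next ((6 + b) == (c + c)) evaluates to false; next acc becomes 2; next final value -36. revised: acc becomes -5; next (((-0) - ((-(-b)) + b)) > (4 + c)) evaluates to true; next acc becomes 25; next ((6 + b) == (c + c)) evaluates to false; next acc becomes 2; next final value -36. Both give -36.
An exhaustive pass over the 252 declared inputs shows identical outputs.
verdict: equivalent


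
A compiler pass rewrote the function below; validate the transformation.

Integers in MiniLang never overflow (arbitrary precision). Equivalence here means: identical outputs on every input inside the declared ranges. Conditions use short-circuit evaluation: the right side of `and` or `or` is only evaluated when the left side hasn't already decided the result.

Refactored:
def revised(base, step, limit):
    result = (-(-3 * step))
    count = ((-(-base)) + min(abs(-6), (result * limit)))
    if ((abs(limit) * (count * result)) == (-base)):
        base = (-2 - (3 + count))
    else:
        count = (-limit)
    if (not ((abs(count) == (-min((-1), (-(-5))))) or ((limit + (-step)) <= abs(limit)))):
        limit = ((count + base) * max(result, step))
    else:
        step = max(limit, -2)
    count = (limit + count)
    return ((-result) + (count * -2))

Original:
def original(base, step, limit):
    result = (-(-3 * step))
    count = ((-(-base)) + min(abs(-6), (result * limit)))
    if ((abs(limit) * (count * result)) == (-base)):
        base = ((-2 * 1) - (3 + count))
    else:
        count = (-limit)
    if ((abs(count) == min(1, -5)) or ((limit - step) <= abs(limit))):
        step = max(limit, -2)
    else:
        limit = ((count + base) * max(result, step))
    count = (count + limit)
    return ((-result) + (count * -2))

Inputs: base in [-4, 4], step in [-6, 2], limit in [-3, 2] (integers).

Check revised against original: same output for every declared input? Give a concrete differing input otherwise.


Take base=-4, step=-6, limit=-1.
original: result becomes -18; next count becomes 2; next ((abs(limit) * (count * result)) == (-base)) evaluates to false; next count becomes 1; next ((abs(count) == min(1, -5)) or ((limit - step) <= abs(limit))) evaluates to false; next limit becomes 18; next count becomes 19; next final value -20
revised: result becomes -18; next count becomes 2; next ((abs(limit) * (count * result)) == (-base)) evaluates to false; next count becomes 1; next (not ((abs(count) == (-min((-1), (-(-5))))) or ((limit + (-step)) <= abs(limit)))) evaluates to false; next step becomes -1; next count becomes 0; next final value 18
-20 vs 18 — the two versions disagree here.
verdict: not equivalent; witness: base=-4, step=-6, limit=-1


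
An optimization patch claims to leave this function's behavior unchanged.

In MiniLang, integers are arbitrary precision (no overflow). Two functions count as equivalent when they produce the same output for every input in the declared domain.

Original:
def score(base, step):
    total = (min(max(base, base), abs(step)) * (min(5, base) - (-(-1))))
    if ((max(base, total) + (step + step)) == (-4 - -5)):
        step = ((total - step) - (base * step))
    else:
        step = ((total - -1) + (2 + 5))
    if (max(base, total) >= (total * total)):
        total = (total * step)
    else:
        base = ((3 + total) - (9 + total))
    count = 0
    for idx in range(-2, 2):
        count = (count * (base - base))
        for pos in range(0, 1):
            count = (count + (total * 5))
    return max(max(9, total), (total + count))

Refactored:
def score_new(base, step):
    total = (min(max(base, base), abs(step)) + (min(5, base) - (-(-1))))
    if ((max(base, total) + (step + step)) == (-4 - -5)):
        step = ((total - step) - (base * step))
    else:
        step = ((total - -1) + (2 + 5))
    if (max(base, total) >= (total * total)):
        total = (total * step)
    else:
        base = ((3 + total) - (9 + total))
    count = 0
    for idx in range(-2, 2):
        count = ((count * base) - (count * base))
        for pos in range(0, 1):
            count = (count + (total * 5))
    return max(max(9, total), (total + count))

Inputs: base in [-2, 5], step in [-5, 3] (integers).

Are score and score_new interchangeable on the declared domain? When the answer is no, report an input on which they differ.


Not equivalent: base=-2, step=-5 separates them (36 vs 9).
score: total becomes 6; next ((max(base, total) + (step + step)) == (-4 - -5)) evaluates to false; next step becomes 14; next (max(base, total) >= (total * total)) evaluates to false; next base becomes -6; next count becomes 0; next at idx=-2:; next count becomes 0; next at pos=0:; next count becomes 30; next at idx=-1:; next count becomes 0; next at pos=0:; next count becomes 30; next at idx=0:; next count becomes 0; next at pos=0:; next count becomes 30; next at idx=1:; next count becomes 0; next at pos=0:; next count becomes 30; next final value 36
score_new: total becomes -5; next ((max(base, total) + (step + step)) == (-4 - -5)) evaluates to false; next step becomes 3; next (max(base, total) >= (total * total)) evaluates to false; next base becomes -6; next count becomes 0; next at idx=-2:; next count becomes 0; next at pos=0:; next count becomes -25; next at idx=-1:; next count becomes 0; next at pos=0:; next count becomes -25; next at idx=0:; next count becomes 0; next at pos=0:; next count becomes -25; next at idx=1:; next count becomes 0; next at pos=0:; next count becomes -25; next final value 9
verdict: not equivalent; witness: base=-2, step=-5


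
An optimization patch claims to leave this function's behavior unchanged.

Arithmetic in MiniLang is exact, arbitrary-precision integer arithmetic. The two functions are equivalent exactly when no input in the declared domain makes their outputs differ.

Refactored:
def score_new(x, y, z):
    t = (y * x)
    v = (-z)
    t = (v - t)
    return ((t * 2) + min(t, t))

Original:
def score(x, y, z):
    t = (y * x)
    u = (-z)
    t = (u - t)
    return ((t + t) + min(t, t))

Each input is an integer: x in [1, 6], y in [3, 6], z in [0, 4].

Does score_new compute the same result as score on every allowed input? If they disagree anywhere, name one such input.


Behavior is preserved: although local variable names differ; arithmetic usage differs; constant usage differs, the outputs never diverge.
As a probe, take x=1, y=5, z=2: score runs t = 5; u = -2; t = -7; return -21; score_new runs t = 5; v = -2; t = -7; return -21; both end at -21.
Sweeping the whole domain (120 inputs) finds no disagreement.
verdict: equivalent


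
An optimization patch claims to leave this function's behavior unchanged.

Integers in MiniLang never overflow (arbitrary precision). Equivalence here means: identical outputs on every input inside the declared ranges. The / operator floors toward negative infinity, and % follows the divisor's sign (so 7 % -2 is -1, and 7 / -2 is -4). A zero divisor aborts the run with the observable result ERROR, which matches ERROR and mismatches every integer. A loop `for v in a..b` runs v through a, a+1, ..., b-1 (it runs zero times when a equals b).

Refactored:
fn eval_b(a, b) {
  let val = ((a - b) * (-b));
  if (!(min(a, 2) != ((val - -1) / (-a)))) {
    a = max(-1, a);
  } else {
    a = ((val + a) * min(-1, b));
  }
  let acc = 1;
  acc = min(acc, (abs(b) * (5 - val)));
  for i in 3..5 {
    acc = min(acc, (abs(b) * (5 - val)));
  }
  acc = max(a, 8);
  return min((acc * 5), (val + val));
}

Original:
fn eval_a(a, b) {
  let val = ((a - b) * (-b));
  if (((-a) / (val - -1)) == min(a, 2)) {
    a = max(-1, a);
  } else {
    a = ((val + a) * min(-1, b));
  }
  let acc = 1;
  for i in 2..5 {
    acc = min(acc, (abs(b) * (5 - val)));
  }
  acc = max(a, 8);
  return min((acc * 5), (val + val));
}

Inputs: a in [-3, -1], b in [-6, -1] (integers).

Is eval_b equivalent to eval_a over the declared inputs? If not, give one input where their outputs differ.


At a=-2, b=-1: eval_a gives ERROR, eval_b gives -2.
verdict: not equivalent; witness: a=-2, b=-1


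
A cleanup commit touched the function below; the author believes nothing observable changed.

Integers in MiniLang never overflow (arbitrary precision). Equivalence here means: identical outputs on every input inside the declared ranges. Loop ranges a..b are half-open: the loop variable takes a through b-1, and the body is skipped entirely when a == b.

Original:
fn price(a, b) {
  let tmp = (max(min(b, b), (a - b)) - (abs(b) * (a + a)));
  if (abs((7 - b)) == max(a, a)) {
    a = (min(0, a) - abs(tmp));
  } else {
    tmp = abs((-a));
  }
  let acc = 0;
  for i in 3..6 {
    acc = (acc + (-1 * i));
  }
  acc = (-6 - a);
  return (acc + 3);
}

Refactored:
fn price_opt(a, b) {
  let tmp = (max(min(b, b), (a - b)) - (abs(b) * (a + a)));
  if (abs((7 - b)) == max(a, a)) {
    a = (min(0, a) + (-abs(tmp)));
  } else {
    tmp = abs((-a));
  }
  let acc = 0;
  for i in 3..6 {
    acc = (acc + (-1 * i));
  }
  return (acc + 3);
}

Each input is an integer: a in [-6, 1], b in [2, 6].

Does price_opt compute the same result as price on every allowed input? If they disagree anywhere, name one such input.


These are not equivalent — on a=-6, b=2 the outputs split (3 vs -9).
price: tmp=26, then (abs((7 - b)) == max(a, a)) is false, then tmp=6, then acc=0, then (i=3), then acc=-3, then (i=4), then acc=-7, then (i=5), then acc=-12, then acc=0, then returns 3
price_opt: tmp=26, then (abs((7 - b)) == max(a, a)) is false, then tmp=6, then acc=0, then (i=3), then acc=-3, then (i=4), then acc=-7, then (i=5), then acc=-12, then returns -9
verdict: not equivalent; witness: a=-6, b=2


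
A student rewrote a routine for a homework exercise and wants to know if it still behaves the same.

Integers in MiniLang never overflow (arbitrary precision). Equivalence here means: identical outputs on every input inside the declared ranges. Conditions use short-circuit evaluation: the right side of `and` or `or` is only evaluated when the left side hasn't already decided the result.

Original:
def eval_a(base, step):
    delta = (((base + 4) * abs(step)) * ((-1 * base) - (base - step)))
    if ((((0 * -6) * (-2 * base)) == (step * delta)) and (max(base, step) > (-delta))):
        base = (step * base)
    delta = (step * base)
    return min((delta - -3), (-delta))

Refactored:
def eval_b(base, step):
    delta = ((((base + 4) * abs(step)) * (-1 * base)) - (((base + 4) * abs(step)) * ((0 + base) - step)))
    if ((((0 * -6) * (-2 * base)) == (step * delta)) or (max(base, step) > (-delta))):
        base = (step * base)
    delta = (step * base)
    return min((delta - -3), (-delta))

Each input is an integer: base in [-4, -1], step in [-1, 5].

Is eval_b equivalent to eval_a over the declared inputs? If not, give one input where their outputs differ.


Input base=-4, step=-1: -4 from eval_a versus -1 from eval_b.
verdict: not equivalent; witness: base=-4, step=-1


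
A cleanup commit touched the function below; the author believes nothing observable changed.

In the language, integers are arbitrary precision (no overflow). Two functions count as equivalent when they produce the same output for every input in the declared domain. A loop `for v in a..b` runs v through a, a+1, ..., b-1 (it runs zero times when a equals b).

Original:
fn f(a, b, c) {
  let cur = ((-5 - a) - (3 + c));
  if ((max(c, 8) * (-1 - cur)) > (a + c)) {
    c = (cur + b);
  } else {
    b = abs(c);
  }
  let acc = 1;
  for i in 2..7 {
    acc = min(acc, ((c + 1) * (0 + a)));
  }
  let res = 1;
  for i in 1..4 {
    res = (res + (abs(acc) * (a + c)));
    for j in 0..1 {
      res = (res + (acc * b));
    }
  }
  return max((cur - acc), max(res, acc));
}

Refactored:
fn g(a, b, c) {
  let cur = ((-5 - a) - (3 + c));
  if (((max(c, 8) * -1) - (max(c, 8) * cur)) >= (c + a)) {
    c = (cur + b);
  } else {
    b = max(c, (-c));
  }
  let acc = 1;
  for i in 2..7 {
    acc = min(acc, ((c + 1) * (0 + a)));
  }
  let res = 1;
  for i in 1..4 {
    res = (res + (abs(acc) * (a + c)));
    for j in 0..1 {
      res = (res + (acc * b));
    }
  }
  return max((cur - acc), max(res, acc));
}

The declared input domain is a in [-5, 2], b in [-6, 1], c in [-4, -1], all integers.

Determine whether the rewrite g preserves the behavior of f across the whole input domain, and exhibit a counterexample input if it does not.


On input a=-5, b=0, c=-3, f returns 1 while g returns 5.
verdict: not equivalent; witness: a=-5, b=0, c=-3


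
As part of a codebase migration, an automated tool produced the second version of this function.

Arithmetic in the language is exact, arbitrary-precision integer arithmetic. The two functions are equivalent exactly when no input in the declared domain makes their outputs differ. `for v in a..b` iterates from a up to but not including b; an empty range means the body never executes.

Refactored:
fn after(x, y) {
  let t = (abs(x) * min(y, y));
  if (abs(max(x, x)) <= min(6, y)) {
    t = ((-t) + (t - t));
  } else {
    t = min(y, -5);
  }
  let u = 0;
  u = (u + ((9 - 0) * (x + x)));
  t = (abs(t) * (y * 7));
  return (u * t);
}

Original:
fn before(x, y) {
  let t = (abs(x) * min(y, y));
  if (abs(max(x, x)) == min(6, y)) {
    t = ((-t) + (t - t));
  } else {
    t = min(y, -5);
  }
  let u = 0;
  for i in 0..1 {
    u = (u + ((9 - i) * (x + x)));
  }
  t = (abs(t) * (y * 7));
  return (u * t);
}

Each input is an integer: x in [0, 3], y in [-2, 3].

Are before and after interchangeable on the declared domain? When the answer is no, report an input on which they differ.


On input x=1, y=2, before returns 1260 while after returns 504.
verdict: not equivalent; witness: x=1, y=2


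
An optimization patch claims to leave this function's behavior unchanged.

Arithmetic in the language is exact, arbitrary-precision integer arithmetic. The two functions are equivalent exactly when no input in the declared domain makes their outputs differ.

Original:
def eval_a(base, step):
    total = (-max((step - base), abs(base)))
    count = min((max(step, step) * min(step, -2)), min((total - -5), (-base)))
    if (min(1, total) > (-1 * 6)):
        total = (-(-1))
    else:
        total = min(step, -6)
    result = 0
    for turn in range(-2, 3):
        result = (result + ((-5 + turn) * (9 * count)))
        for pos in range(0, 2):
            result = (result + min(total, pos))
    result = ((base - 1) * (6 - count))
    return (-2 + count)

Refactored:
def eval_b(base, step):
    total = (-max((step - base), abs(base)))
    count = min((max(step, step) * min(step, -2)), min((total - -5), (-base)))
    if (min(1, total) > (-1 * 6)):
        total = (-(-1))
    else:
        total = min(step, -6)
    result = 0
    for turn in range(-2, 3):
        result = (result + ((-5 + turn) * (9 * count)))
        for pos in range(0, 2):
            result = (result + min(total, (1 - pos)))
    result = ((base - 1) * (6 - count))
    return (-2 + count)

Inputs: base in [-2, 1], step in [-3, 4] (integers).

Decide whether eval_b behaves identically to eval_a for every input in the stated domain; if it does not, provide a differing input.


Equivalent — the differences include arithmetic usage differs; constant usage differs, yet no declared input distinguishes the two.
As a probe, take base=-1, step=4: eval_a runs total=-5, then count=-8, then (min(1, total) > (-1 * 6)) is true, then total=1, then result=0, then (turn=-2), then result=504, then (pos=0), then result=504, then (pos=1), then result=505, then (turn=-1), then result=937, then (pos=0), then result=937, then (pos=1), then result=938, then (turn=0), then result=1298, then (pos=0), then result=1298, then (pos=1), then result=1299, then (turn=1), then result=1587, then (pos=0), then result=1587, then (pos=1), then result=1588, then (turn=2), then result=1804, then (pos=0), then result=1804, then (pos=1), then result=1805, then result=-28, then returns -10; eval_b runs total=-5, then count=-8, then (min(1, total) > (-1 * 6)) is true, then total=1, then result=0, then (turn=-2), then result=504, then (pos=0), then result=505, then (pos=1), then result=505, then (turn=-1), then result=937, then (pos=0), then result=938, then (pos=1), then result=938, then (turn=0), then result=1298, then (pos=0), then result=1299, then (pos=1), then result=1299, then (turn=1), then result=1587, then (pos=0), then result=1588, then (pos=1), then result=1588, then (turn=2), then result=1804, then (pos=0), then result=1805, then (pos=1), then result=1805, then result=-28, then returns -10; both end at -10.
Across all 32 domain points the two functions coincide.
verdict: equivalent
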